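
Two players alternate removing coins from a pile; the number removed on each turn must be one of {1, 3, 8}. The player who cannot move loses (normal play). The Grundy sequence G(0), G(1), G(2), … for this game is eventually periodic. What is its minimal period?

11

G(0) = 0
G(1) = mex{0} = 1
G(2) = mex{1} = 0
G(3) = mex{0,0} = 1
G(4) = mex{1,1} = 0
G(5) = mex{0,0} = 1
G(6) = mex{1,1} = 0
G(7) = mex{0,0} = 1
G(8) = mex{1,1,0} = 2
G(9) = mex{2,0,1} = 3
G(10) = mex{3,1,0} = 2
G(11) = mex{2,2,1} = 0
G(12) = mex{0,3,0} = 1
G(13) = mex{1,2,1} = 0
G(14) = mex{0,0,0} = 1
G(15) = mex{1,1,1} = 0
G(16) = mex{0,0,2} = 1
G(17) = mex{1,1,3} = 0
G(18) = mex{0,0,2} = 1
G(19) = mex{1,1,0} = 2
G(20) = mex{2,0,1} = 3
G(21) = mex{3,1,0} = 2
G(22) = mex{2,2,1} = 0
G(23) = mex{0,3,0} = 1
G(n+11) = G(n) holds for n = 0,…,7 (a full window of length max(S) = 8), so the sequence is purely periodic with period 11.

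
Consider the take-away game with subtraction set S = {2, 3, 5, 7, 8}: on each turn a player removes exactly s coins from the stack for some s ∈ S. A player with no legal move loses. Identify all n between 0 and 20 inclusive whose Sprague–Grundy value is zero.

n :  0  1  2  3  4  5  6  7  8  9 10 11 12 13 14 15 16 17 18 19 20
G :  0  0  1  1  2  2  3  3  4  4  0  0  1  1  2  2  3  3  4  4  0
P-positions are exactly the n with G(n) = 0.

0, 1, 10, 11, 20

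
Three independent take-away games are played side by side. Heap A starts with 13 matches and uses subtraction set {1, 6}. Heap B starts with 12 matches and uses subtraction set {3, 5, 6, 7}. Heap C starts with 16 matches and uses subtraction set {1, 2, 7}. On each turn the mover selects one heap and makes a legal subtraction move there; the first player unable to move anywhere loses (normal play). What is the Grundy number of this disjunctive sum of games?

3

Heap A, S = {1, 6}:
n :  0  1  2  3  4  5  6  7  8  9 10 11 12 13
G :  0  1  0  1  0  1  2  0  1  0  1  0  1  2
G_A(13) = 2.
Heap B, S = {3, 5, 6, 7}:
G(0) = 0
G(1) = mex{} = 0
G(2) = mex{} = 0
G(3) = mex{0} = 1
G(4) = mex{0} = 1
G(5) = mex{0,0} = 1
G(6) = mex{1,0,0} = 2
G(7) = mex{1,0,0,0} = 2
G(8) = mex{1,1,0,0} = 2
G(9) = mex{2,1,1,0} = 3
G(10) = mex{2,1,1,1} = 0
G(11) = mex{2,2,1,1} = 0
G(12) = mex{3,2,2,1} = 0
G_B(12) = 0.
Heap C, S = {1, 2, 7}:
G(0) = 0
G(1) = mex{0} = 1
G(2) = mex{1,0} = 2
G(3) = mex{2,1} = 0
G(4) = mex{0,2} = 1
G(5) = mex{1,0} = 2
G(6) = mex{2,1} = 0
G(7) = mex{0,2,0} = 1
G(8) = mex{1,0,1} = 2
G(9) = mex{2,1,2} = 0
G(10) = mex{0,2,0} = 1
G(11) = mex{1,0,1} = 2
G(12) = mex{2,1,2} = 0
G(13) = mex{0,2,0} = 1
G(14) = mex{1,0,1} = 2
G(15) = mex{2,1,2} = 0
G(16) = mex{0,2,0} = 1
G_C(16) = 1.
Combined Grundy value = 2 ⊕ 0 ⊕ 1 = 3.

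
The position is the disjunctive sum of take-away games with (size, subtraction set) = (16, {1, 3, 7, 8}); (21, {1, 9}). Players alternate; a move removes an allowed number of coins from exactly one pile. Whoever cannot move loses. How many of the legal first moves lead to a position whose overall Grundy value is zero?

0

Pile A, S = {1, 3, 7, 8}:
n :  0  1  2  3  4  5  6  7  8  9 10 11 12 13 14 15 16
G :  0  1  0  1  0  1  0  1  2  3  2  3  2  3  2  0  1
G_A(16) = 1.
Pile B, S = {1, 9}:
n :  0  1  2  3  4  5  6  7  8  9 10 11 12 13 14 15 16 17 18 19 20 21
G :  0  1  0  1  0  1  0  1  0  1  0  1  0  1  0  1  0  1  0  1  0  1
G_B(21) = 1.
Combined Grundy value = 1 ⊕ 1 = 0.
A winning move leaves total XOR = 0, i.e. changes one component's Grundy value g to g ⊕ X where X is the current total.
Pile A: target g' = 1⊕0 = 1, but every legal move changes the Grundy value (mex property), so 0 moves.
Pile B: target g' = 1⊕0 = 1, but every legal move changes the Grundy value (mex property), so 0 moves.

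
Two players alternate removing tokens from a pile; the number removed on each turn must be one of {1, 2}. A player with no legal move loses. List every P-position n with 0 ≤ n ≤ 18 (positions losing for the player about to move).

0, 3, 6, 9, 12, 15, 18

n :  0  1  2  3  4  5  6  7  8  9 10 11 12 13 14 15 16 17 18
G :  0  1  2  0  1  2  0  1  2  0  1  2  0  1  2  0  1  2  0
P-positions are exactly the n with G(n) = 0.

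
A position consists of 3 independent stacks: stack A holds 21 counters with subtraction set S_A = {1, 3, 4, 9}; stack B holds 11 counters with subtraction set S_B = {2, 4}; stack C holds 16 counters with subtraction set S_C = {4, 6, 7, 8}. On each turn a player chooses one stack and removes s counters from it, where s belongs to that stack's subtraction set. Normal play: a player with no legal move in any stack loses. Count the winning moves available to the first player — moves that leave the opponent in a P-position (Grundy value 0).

Stack A, S = {1, 3, 4, 9}:
n :  0  1  2  3  4  5  6  7  8  9 10 11 12 13 14 15 16 17 18 19 20 21
G :  0  1  0  1  2  3  2  0  1  4  3  2  0  1  0  1  2  3  2  0  1  4
G_A(21) = 4.
Stack B, S = {2, 4}:
n :  0  1  2  3  4  5  6  7  8  9 10 11
G :  0  0  1  1  2  2  0  0  1  1  2  2
G_B(11) = 2.
Stack C, S = {4, 6, 7, 8}:
n :  0  1  2  3  4  5  6  7  8  9 10 11 12 13 14 15 16
G :  0  0  0  0  1  1  1  1  2  2  2  2  0  0  0  0  1
G_C(16) = 1.
Combined Grundy value = 4 ⊕ 2 ⊕ 1 = 7.
A winning move leaves total XOR = 0, i.e. changes one component's Grundy value g to g ⊕ X where X is the current total.
Stack A: need g' = 4⊕7 = 3. Options: 21−1→G=1, 21−3→G=2, 21−4→G=3, 21−9→G=0. Hits: 1.
Stack B: need g' = 2⊕7 = 5. Options: 11−2→G=1, 11−4→G=0. Hits: 0.
Stack C: need g' = 1⊕7 = 6. Options: 16−4→G=0, 16−6→G=2, 16−7→G=2, 16−8→G=2. Hits: 0.

1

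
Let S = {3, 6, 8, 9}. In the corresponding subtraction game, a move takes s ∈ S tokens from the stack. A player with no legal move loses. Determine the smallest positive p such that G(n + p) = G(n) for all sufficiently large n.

12

n :  0  1  2  3  4  5  6  7  8  9 10 11 12 13 14 15 16 17 18 19 20 21 22 23 24 25
G :  0  0  0  1  1  1  2  2  2  3  3  3  0  0  0  1  1  1  2  2  2  3  3  3  0  0
G(n+12) = G(n) holds for n = 0,…,8 (a full window of length max(S) = 9), so the sequence is purely periodic with period 12.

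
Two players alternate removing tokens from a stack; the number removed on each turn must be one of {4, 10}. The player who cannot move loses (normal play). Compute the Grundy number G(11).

n :  0  1  2  3  4  5  6  7  8  9 10 11
G :  0  0  0  0  1  1  1  1  0  0  2  2

2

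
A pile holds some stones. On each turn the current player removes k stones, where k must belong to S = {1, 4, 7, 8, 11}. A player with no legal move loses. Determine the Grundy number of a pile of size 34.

G(0) = 0
G(1) = mex{0} = 1
G(2) = mex{1} = 0
G(3) = mex{0} = 1
G(4) = mex{1,0} = 2
G(5) = mex{2,1} = 0
G(6) = mex{0,0} = 1
G(7) = mex{1,1,0} = 2
G(8) = mex{2,2,1,0} = 3
G(9) = mex{3,0,0,1} = 2
G(10) = mex{2,1,1,0} = 3
G(11) = mex{3,2,2,1,0} = 4
G(12) = mex{4,3,0,2,1} = 5
G(13) = mex{5,2,1,0,0} = 3
G(14) = mex{3,3,2,1,1} = 0
G(15) = mex{0,4,3,2,2} = 1
G(16) = mex{1,5,2,3,0} = 4
G(17) = mex{4,3,3,2,1} = 0
G(18) = mex{0,0,4,3,2} = 1
G(19) = mex{1,1,5,4,3} = 0
G(20) = mex{0,4,3,5,2} = 1
G(21) = mex{1,0,0,3,3} = 2
G(22) = mex{2,1,1,0,4} = 3
G(23) = mex{3,0,4,1,5} = 2
G(24) = mex{2,1,0,4,3} = 5
G(25) = mex{5,2,1,0,0} = 3
G(26) = mex{3,3,0,1,1} = 2
G(27) = mex{2,2,1,0,4} = 3
G(28) = mex{3,5,2,1,0} = 4
G(29) = mex{4,3,3,2,1} = 0
G(30) = mex{0,2,2,3,0} = 1
G(31) = mex{1,3,5,2,1} = 0
G(32) = mex{0,4,3,5,2} = 1
G(33) = mex{1,0,2,3,3} = 4
G(34) = mex{4,1,3,2,2} = 0

0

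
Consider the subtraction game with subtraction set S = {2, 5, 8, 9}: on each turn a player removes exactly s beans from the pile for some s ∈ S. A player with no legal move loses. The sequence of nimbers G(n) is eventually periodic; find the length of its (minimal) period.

G(0) = 0
G(1) = mex{} = 0
G(2) = mex{0} = 1
G(3) = mex{0} = 1
G(4) = mex{1} = 0
G(5) = mex{1,0} = 2
G(6) = mex{0,0} = 1
G(7) = mex{2,1} = 0
G(8) = mex{1,1,0} = 2
G(9) = mex{0,0,0,0} = 1
G(10) = mex{2,2,1,0} = 3
G(11) = mex{1,1,1,1} = 0
G(12) = mex{3,0,0,1} = 2
G(13) = mex{0,2,2,0} = 1
G(14) = mex{2,1,1,2} = 0
G(15) = mex{1,3,0,1} = 2
G(16) = mex{0,0,2,0} = 1
G(17) = mex{2,2,1,2} = 0
G(18) = mex{1,1,3,1} = 0
G(19) = mex{0,0,0,3} = 1
G(20) = mex{0,2,2,0} = 1
G(21) = mex{1,1,1,2} = 0
G(22) = mex{1,0,0,1} = 2
G(23) = mex{0,0,2,0} = 1
G(24) = mex{2,1,1,2} = 0
G(25) = mex{1,1,0,1} = 2
G(26) = mex{0,0,0,0} = 1
G(27) = mex{2,2,1,0} = 3
G(28) = mex{1,1,1,1} = 0
G(29) = mex{3,0,0,1} = 2
G(30) = mex{0,2,2,0} = 1
G(31) = mex{2,1,1,2} = 0
G(32) = mex{1,3,0,1} = 2
G(33) = mex{0,0,2,0} = 1
G(34) = mex{2,2,1,2} = 0
G(35) = mex{1,1,3,1} = 0
G(n+17) = G(n) holds for n = 0,…,8 (a full window of length max(S) = 9), so the sequence is purely periodic with period 17.

17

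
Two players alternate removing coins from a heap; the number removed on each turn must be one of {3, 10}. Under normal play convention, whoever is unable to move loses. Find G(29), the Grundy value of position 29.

n :  0  1  2  3  4  5  6  7  8  9 10 11 12 13 14 15 16 17 18 19 20 21 22 23 24 25 26 27 28 29
G :  0  0  0  1  1  1  0  0  0  1  1  1  2  0  0  0  1  1  1  0  0  0  1  1  1  2  0  0  0  1

1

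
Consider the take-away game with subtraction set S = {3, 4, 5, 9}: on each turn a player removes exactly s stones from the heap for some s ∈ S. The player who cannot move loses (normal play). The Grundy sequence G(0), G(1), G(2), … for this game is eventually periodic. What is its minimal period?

14

G(0) = 0
G(1) = mex{} = 0
G(2) = mex{} = 0
G(3) = mex{0} = 1
G(4) = mex{0,0} = 1
G(5) = mex{0,0,0} = 1
G(6) = mex{1,0,0} = 2
G(7) = mex{1,1,0} = 2
G(8) = mex{1,1,1} = 0
G(9) = mex{2,1,1,0} = 3
G(10) = mex{2,2,1,0} = 3
G(11) = mex{0,2,2,0} = 1
G(12) = mex{3,0,2,1} = 4
G(13) = mex{3,3,0,1} = 2
G(14) = mex{1,3,3,1} = 0
G(15) = mex{4,1,3,2} = 0
G(16) = mex{2,4,1,2} = 0
G(17) = mex{0,2,4,0} = 1
G(18) = mex{0,0,2,3} = 1
G(19) = mex{0,0,0,3} = 1
G(20) = mex{1,0,0,1} = 2
G(21) = mex{1,1,0,4} = 2
G(22) = mex{1,1,1,2} = 0
G(23) = mex{2,1,1,0} = 3
G(24) = mex{2,2,1,0} = 3
G(25) = mex{0,2,2,0} = 1
G(26) = mex{3,0,2,1} = 4
G(27) = mex{3,3,0,1} = 2
G(28) = mex{1,3,3,1} = 0
G(29) = mex{4,1,3,2} = 0
G(n+14) = G(n) holds for n = 0,…,8 (a full window of length max(S) = 9), so the sequence is purely periodic with period 14.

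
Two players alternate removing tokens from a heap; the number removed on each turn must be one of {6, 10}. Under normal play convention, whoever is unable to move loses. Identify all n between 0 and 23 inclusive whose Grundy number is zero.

0, 1, 2, 3, 4, 5, 16, 17, 18, 19, 20, 21

G(0) = 0
G(1) = mex{} = 0
G(2) = mex{} = 0
G(3) = mex{} = 0
G(4) = mex{} = 0
G(5) = mex{} = 0
G(6) = mex{0} = 1
G(7) = mex{0} = 1
G(8) = mex{0} = 1
G(9) = mex{0} = 1
G(10) = mex{0,0} = 1
G(11) = mex{0,0} = 1
G(12) = mex{1,0} = 2
G(13) = mex{1,0} = 2
G(14) = mex{1,0} = 2
G(15) = mex{1,0} = 2
G(16) = mex{1,1} = 0
G(17) = mex{1,1} = 0
G(18) = mex{2,1} = 0
G(19) = mex{2,1} = 0
G(20) = mex{2,1} = 0
G(21) = mex{2,1} = 0
G(22) = mex{0,2} = 1
G(23) = mex{0,2} = 1
P-positions are exactly the n with G(n) = 0.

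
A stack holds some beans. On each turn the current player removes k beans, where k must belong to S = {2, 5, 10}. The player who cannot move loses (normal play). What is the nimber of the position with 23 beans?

0

n :  0  1  2  3  4  5  6  7  8  9 10 11 12 13 14 15 16 17 18 19 20 21 22 23
G :  0  0  1  1  0  2  1  0  0  1  1  2  2  3  3  0  0  1  1  0  2  1  0  0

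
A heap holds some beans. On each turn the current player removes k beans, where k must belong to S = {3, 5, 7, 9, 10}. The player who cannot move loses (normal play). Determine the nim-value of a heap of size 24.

3

G(0) = 0
G(1) = mex{} = 0
G(2) = mex{} = 0
G(3) = mex{0} = 1
G(4) = mex{0} = 1
G(5) = mex{0,0} = 1
G(6) = mex{1,0} = 2
G(7) = mex{1,0,0} = 2
G(8) = mex{1,1,0} = 2
G(9) = mex{2,1,0,0} = 3
G(10) = mex{2,1,1,0,0} = 3
G(11) = mex{2,2,1,0,0} = 3
G(12) = mex{3,2,1,1,0} = 4
G(13) = mex{3,2,2,1,1} = 0
G(14) = mex{3,3,2,1,1} = 0
G(15) = mex{4,3,2,2,1} = 0
G(16) = mex{0,3,3,2,2} = 1
G(17) = mex{0,4,3,2,2} = 1
G(18) = mex{0,0,3,3,2} = 1
G(19) = mex{1,0,4,3,3} = 2
G(20) = mex{1,0,0,3,3} = 2
G(21) = mex{1,1,0,4,3} = 2
G(22) = mex{2,1,0,0,4} = 3
G(23) = mex{2,1,1,0,0} = 3
G(24) = mex{2,2,1,0,0} = 3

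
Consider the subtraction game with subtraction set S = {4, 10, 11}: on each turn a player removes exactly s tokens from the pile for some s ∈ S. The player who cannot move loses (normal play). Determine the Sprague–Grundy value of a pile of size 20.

n :  0  1  2  3  4  5  6  7  8  9 10 11 12 13 14 15 16 17 18 19 20
G :  0  0  0  0  1  1  1  1  0  0  2  2  1  1  3  0  0  0  2  1  1

1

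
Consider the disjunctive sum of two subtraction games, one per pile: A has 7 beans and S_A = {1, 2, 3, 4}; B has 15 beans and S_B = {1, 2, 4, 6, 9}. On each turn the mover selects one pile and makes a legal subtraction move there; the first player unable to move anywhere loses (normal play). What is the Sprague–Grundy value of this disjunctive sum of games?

Pile A, S = {1, 2, 3, 4}:
G(0) = 0
G(1) = mex{0} = 1
G(2) = mex{1,0} = 2
G(3) = mex{2,1,0} = 3
G(4) = mex{3,2,1,0} = 4
G(5) = mex{4,3,2,1} = 0
G(6) = mex{0,4,3,2} = 1
G(7) = mex{1,0,4,3} = 2
G_A(7) = 2.
Pile B, S = {1, 2, 4, 6, 9}:
G(0) = 0
G(1) = mex{0} = 1
G(2) = mex{1,0} = 2
G(3) = mex{2,1} = 0
G(4) = mex{0,2,0} = 1
G(5) = mex{1,0,1} = 2
G(6) = mex{2,1,2,0} = 3
G(7) = mex{3,2,0,1} = 4
G(8) = mex{4,3,1,2} = 0
G(9) = mex{0,4,2,0,0} = 1
G(10) = mex{1,0,3,1,1} = 2
G(11) = mex{2,1,4,2,2} = 0
G(12) = mex{0,2,0,3,0} = 1
G(13) = mex{1,0,1,4,1} = 2
G(14) = mex{2,1,2,0,2} = 3
G(15) = mex{3,2,0,1,3} = 4
G_B(15) = 4.
Combined Grundy value = 2 ⊕ 4 = 6.

6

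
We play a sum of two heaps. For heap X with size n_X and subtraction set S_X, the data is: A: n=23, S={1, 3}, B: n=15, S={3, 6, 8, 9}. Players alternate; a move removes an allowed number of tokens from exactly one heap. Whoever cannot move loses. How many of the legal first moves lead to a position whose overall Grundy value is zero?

0

Heap A, S = {1, 3}:
n :  0  1  2  3  4  5  6  7  8  9 10 11 12 13 14 15 16 17 18 19 20 21 22 23
G :  0  1  0  1  0  1  0  1  0  1  0  1  0  1  0  1  0  1  0  1  0  1  0  1
G_A(23) = 1.
Heap B, S = {3, 6, 8, 9}:
G(0) = 0
G(1) = mex{} = 0
G(2) = mex{} = 0
G(3) = mex{0} = 1
G(4) = mex{0} = 1
G(5) = mex{0} = 1
G(6) = mex{1,0} = 2
G(7) = mex{1,0} = 2
G(8) = mex{1,0,0} = 2
G(9) = mex{2,1,0,0} = 3
G(10) = mex{2,1,0,0} = 3
G(11) = mex{2,1,1,0} = 3
G(12) = mex{3,2,1,1} = 0
G(13) = mex{3,2,1,1} = 0
G(14) = mex{3,2,2,1} = 0
G(15) = mex{0,3,2,2} = 1
G_B(15) = 1.
Combined Grundy value = 1 ⊕ 1 = 0.
A winning move leaves total XOR = 0, i.e. changes one component's Grundy value g to g ⊕ X where X is the current total.
Heap A: target g' = 1⊕0 = 1, but every legal move changes the Grundy value (mex property), so 0 moves.
Heap B: target g' = 1⊕0 = 1, but every legal move changes the Grundy value (mex property), so 0 moves.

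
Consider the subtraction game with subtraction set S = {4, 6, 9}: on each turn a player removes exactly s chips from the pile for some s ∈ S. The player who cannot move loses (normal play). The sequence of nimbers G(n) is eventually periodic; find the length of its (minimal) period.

13

n :  0  1  2  3  4  5  6  7  8  9 10 11 12 13 14 15 16 17 18 19 20 21 22 23 24 25 26 27
G :  0  0  0  0  1  1  1  1  2  2  2  2  3  0  0  0  0  1  1  1  1  2  2  2  2  3  0  0
G(n+13) = G(n) holds for n = 0,…,8 (a full window of length max(S) = 9), so the sequence is purely periodic with period 13.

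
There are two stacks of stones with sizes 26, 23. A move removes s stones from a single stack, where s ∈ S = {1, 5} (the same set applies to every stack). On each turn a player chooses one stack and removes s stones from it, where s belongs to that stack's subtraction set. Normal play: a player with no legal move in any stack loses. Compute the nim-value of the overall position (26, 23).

1

All stacks use S = {1, 5}:
G(0) = 0
G(1) = mex{0} = 1
G(2) = mex{1} = 0
G(3) = mex{0} = 1
G(4) = mex{1} = 0
G(5) = mex{0,0} = 1
G(6) = mex{1,1} = 0
G(7) = mex{0,0} = 1
G(8) = mex{1,1} = 0
G(9) = mex{0,0} = 1
G(10) = mex{1,1} = 0
G(11) = mex{0,0} = 1
G(12) = mex{1,1} = 0
G(13) = mex{0,0} = 1
G(14) = mex{1,1} = 0
G(15) = mex{0,0} = 1
G(16) = mex{1,1} = 0
G(17) = mex{0,0} = 1
G(18) = mex{1,1} = 0
G(19) = mex{0,0} = 1
G(20) = mex{1,1} = 0
G(21) = mex{0,0} = 1
G(22) = mex{1,1} = 0
G(23) = mex{0,0} = 1
G(24) = mex{1,1} = 0
G(25) = mex{0,0} = 1
G(26) = mex{1,1} = 0
Stack A: G(26) = 0.
Stack B: G(23) = 1.
Combined Grundy value = 0 ⊕ 1 = 1.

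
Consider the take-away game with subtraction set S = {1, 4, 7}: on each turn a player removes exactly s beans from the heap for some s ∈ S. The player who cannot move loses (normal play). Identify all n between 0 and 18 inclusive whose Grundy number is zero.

n :  0  1  2  3  4  5  6  7  8  9 10 11 12 13 14 15 16 17 18
G :  0  1  0  1  2  0  1  2  0  1  0  1  2  0  1  2  0  1  0
P-positions are exactly the n with G(n) = 0.

0, 2, 5, 8, 10, 13, 16, 18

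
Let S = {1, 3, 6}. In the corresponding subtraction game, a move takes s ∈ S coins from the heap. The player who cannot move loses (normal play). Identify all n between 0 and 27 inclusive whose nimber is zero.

0, 2, 4, 9, 11, 13, 18, 20, 22, 27

G(0) = 0
G(1) = mex{0} = 1
G(2) = mex{1} = 0
G(3) = mex{0,0} = 1
G(4) = mex{1,1} = 0
G(5) = mex{0,0} = 1
G(6) = mex{1,1,0} = 2
G(7) = mex{2,0,1} = 3
G(8) = mex{3,1,0} = 2
G(9) = mex{2,2,1} = 0
G(10) = mex{0,3,0} = 1
G(11) = mex{1,2,1} = 0
G(12) = mex{0,0,2} = 1
G(13) = mex{1,1,3} = 0
G(14) = mex{0,0,2} = 1
G(15) = mex{1,1,0} = 2
G(16) = mex{2,0,1} = 3
G(17) = mex{3,1,0} = 2
G(18) = mex{2,2,1} = 0
G(19) = mex{0,3,0} = 1
G(20) = mex{1,2,1} = 0
G(21) = mex{0,0,2} = 1
G(22) = mex{1,1,3} = 0
G(23) = mex{0,0,2} = 1
G(24) = mex{1,1,0} = 2
G(25) = mex{2,0,1} = 3
G(26) = mex{3,1,0} = 2
G(27) = mex{2,2,1} = 0
P-positions are exactly the n with G(n) = 0.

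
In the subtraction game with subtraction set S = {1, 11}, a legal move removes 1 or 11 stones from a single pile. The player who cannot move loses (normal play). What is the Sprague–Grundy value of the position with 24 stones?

0

n :  0  1  2  3  4  5  6  7  8  9 10 11 12 13 14 15 16 17 18 19 20 21 22 23 24
G :  0  1  0  1  0  1  0  1  0  1  0  1  0  1  0  1  0  1  0  1  0  1  0  1  0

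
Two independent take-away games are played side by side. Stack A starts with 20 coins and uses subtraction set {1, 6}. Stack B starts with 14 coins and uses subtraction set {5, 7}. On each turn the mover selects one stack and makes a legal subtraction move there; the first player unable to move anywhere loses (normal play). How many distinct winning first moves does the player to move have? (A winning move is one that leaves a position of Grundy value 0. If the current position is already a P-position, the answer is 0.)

1

Stack A, S = {1, 6}:
G(0) = 0
G(1) = mex{0} = 1
G(2) = mex{1} = 0
G(3) = mex{0} = 1
G(4) = mex{1} = 0
G(5) = mex{0} = 1
G(6) = mex{1,0} = 2
G(7) = mex{2,1} = 0
G(8) = mex{0,0} = 1
G(9) = mex{1,1} = 0
G(10) = mex{0,0} = 1
G(11) = mex{1,1} = 0
G(12) = mex{0,2} = 1
G(13) = mex{1,0} = 2
G(14) = mex{2,1} = 0
G(15) = mex{0,0} = 1
G(16) = mex{1,1} = 0
G(17) = mex{0,0} = 1
G(18) = mex{1,1} = 0
G(19) = mex{0,2} = 1
G(20) = mex{1,0} = 2
G_A(20) = 2.
Stack B, S = {5, 7}:
n :  0  1  2  3  4  5  6  7  8  9 10 11 12 13 14
G :  0  0  0  0  0  1  1  1  1  1  2  2  0  0  0
G_B(14) = 0.
Combined Grundy value = 2 ⊕ 0 = 2.
A winning move leaves total XOR = 0, i.e. changes one component's Grundy value g to g ⊕ X where X is the current total.
Stack A: need g' = 2⊕2 = 0. Options: 20−1→G=1, 20−6→G=0. Hits: 1.
Stack B: need g' = 0⊕2 = 2. Options: 14−5→G=1, 14−7→G=1. Hits: 0.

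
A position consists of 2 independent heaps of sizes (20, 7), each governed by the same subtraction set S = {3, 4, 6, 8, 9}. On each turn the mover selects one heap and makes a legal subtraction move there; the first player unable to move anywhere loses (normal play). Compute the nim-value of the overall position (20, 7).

All heaps use S = {3, 4, 6, 8, 9}:
n :  0  1  2  3  4  5  6  7  8  9 10 11 12 13 14 15 16 17 18 19 20
G :  0  0  0  1  1  1  2  2  2  3  3  3  0  0  0  1  1  1  2  2  2
Heap A: G(20) = 2.
Heap B: G(7) = 2.
Combined Grundy value = 2 ⊕ 2 = 0.

0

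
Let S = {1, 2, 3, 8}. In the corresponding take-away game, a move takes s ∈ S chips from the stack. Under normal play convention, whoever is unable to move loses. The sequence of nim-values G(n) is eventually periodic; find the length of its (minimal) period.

9

G(0) = 0
G(1) = mex{0} = 1
G(2) = mex{1,0} = 2
G(3) = mex{2,1,0} = 3
G(4) = mex{3,2,1} = 0
G(5) = mex{0,3,2} = 1
G(6) = mex{1,0,3} = 2
G(7) = mex{2,1,0} = 3
G(8) = mex{3,2,1,0} = 4
G(9) = mex{4,3,2,1} = 0
G(10) = mex{0,4,3,2} = 1
G(11) = mex{1,0,4,3} = 2
G(12) = mex{2,1,0,0} = 3
G(13) = mex{3,2,1,1} = 0
G(14) = mex{0,3,2,2} = 1
G(15) = mex{1,0,3,3} = 2
G(16) = mex{2,1,0,4} = 3
G(17) = mex{3,2,1,0} = 4
G(18) = mex{4,3,2,1} = 0
G(19) = mex{0,4,3,2} = 1
G(n+9) = G(n) holds for n = 0,…,7 (a full window of length max(S) = 8), so the sequence is purely periodic with period 9.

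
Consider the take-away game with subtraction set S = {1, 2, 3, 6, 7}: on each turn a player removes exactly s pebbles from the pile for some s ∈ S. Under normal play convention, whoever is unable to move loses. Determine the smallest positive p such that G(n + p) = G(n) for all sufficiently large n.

4

n :  0  1  2  3  4  5  6  7  8  9 10 11 12 13 14
G :  0  1  2  3  0  1  2  3  0  1  2  3  0  1  2
G(n+4) = G(n) holds for n = 0,…,6 (a full window of length max(S) = 7), so the sequence is purely periodic with period 4.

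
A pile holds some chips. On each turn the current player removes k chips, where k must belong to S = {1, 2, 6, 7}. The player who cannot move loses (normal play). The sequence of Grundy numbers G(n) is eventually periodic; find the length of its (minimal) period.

G(0) = 0
G(1) = mex{0} = 1
G(2) = mex{1,0} = 2
G(3) = mex{2,1} = 0
G(4) = mex{0,2} = 1
G(5) = mex{1,0} = 2
G(6) = mex{2,1,0} = 3
G(7) = mex{3,2,1,0} = 4
G(8) = mex{4,3,2,1} = 0
G(9) = mex{0,4,0,2} = 1
G(10) = mex{1,0,1,0} = 2
G(11) = mex{2,1,2,1} = 0
G(12) = mex{0,2,3,2} = 1
G(13) = mex{1,0,4,3} = 2
G(14) = mex{2,1,0,4} = 3
G(15) = mex{3,2,1,0} = 4
G(16) = mex{4,3,2,1} = 0
G(17) = mex{0,4,0,2} = 1
G(n+8) = G(n) holds for n = 0,…,6 (a full window of length max(S) = 7), so the sequence is purely periodic with period 8.

8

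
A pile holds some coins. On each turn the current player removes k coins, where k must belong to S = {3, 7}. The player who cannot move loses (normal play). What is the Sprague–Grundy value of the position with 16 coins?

G(0) = 0
G(1) = mex{} = 0
G(2) = mex{} = 0
G(3) = mex{0} = 1
G(4) = mex{0} = 1
G(5) = mex{0} = 1
G(6) = mex{1} = 0
G(7) = mex{1,0} = 2
G(8) = mex{1,0} = 2
G(9) = mex{0,0} = 1
G(10) = mex{2,1} = 0
G(11) = mex{2,1} = 0
G(12) = mex{1,1} = 0
G(13) = mex{0,0} = 1
G(14) = mex{0,2} = 1
G(15) = mex{0,2} = 1
G(16) = mex{1,1} = 0

0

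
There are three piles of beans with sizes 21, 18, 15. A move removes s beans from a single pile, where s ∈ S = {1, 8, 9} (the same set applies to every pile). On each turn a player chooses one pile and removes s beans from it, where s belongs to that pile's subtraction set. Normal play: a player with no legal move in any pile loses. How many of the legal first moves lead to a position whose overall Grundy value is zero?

3

All piles use S = {1, 8, 9}:
n :  0  1  2  3  4  5  6  7  8  9 10 11 12 13 14 15 16 17 18 19 20 21
G :  0  1  0  1  0  1  0  1  2  3  2  3  2  3  2  3  0  1  0  1  0  1
Pile A: G(21) = 1.
Pile B: G(18) = 0.
Pile C: G(15) = 3.
Combined Grundy value = 1 ⊕ 0 ⊕ 3 = 2.
A winning move leaves total XOR = 0, i.e. changes one component's Grundy value g to g ⊕ X where X is the current total.
Pile A: need g' = 1⊕2 = 3. Options: 21−1→G=0, 21−8→G=3, 21−9→G=2. Hits: 1.
Pile B: need g' = 0⊕2 = 2. Options: 18−1→G=1, 18−8→G=2, 18−9→G=3. Hits: 1.
Pile C: need g' = 3⊕2 = 1. Options: 15−1→G=2, 15−8→G=1, 15−9→G=0. Hits: 1.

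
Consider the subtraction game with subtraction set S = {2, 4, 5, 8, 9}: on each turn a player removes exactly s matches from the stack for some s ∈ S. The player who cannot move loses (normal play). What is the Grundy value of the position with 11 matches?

2

n :  0  1  2  3  4  5  6  7  8  9 10 11
G :  0  0  1  1  2  2  3  0  4  1  5  2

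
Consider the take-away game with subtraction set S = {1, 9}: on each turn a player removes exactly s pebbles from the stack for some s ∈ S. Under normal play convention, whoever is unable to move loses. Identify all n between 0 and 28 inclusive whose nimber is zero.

0, 2, 4, 6, 8, 10, 12, 14, 16, 18, 20, 22, 24, 26, 28

G(0) = 0
G(1) = mex{0} = 1
G(2) = mex{1} = 0
G(3) = mex{0} = 1
G(4) = mex{1} = 0
G(5) = mex{0} = 1
G(6) = mex{1} = 0
G(7) = mex{0} = 1
G(8) = mex{1} = 0
G(9) = mex{0,0} = 1
G(10) = mex{1,1} = 0
G(11) = mex{0,0} = 1
G(12) = mex{1,1} = 0
G(13) = mex{0,0} = 1
G(14) = mex{1,1} = 0
G(15) = mex{0,0} = 1
G(16) = mex{1,1} = 0
G(17) = mex{0,0} = 1
G(18) = mex{1,1} = 0
G(19) = mex{0,0} = 1
G(20) = mex{1,1} = 0
G(21) = mex{0,0} = 1
G(22) = mex{1,1} = 0
G(23) = mex{0,0} = 1
G(24) = mex{1,1} = 0
G(25) = mex{0,0} = 1
G(26) = mex{1,1} = 0
G(27) = mex{0,0} = 1
G(28) = mex{1,1} = 0
P-positions are exactly the n with G(n) = 0.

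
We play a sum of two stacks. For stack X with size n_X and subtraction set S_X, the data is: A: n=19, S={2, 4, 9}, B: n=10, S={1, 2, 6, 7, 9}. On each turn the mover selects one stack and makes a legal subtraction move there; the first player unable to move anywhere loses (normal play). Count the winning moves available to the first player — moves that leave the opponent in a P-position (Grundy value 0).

4

Stack A, S = {2, 4, 9}:
n :  0  1  2  3  4  5  6  7  8  9 10 11 12 13 14 15 16 17 18 19
G :  0  0  1  1  2  2  0  0  1  1  2  2  0  0  1  1  2  2  0  0
G_A(19) = 0.
Stack B, S = {1, 2, 6, 7, 9}:
G(0) = 0
G(1) = mex{0} = 1
G(2) = mex{1,0} = 2
G(3) = mex{2,1} = 0
G(4) = mex{0,2} = 1
G(5) = mex{1,0} = 2
G(6) = mex{2,1,0} = 3
G(7) = mex{3,2,1,0} = 4
G(8) = mex{4,3,2,1} = 0
G(9) = mex{0,4,0,2,0} = 1
G(10) = mex{1,0,1,0,1} = 2
G_B(10) = 2.
Combined Grundy value = 0 ⊕ 2 = 2.
A winning move leaves total XOR = 0, i.e. changes one component's Grundy value g to g ⊕ X where X is the current total.
Stack A: need g' = 0⊕2 = 2. Options: 19−2→G=2, 19−4→G=1, 19−9→G=2. Hits: 2.
Stack B: need g' = 2⊕2 = 0. Options: 10−1→G=1, 10−2→G=0, 10−6→G=1, 10−7→G=0, 10−9→G=1. Hits: 2.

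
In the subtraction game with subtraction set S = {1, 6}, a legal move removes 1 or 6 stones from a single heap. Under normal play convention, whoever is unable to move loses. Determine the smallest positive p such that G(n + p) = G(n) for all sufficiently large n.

7

G(0) = 0
G(1) = mex{0} = 1
G(2) = mex{1} = 0
G(3) = mex{0} = 1
G(4) = mex{1} = 0
G(5) = mex{0} = 1
G(6) = mex{1,0} = 2
G(7) = mex{2,1} = 0
G(8) = mex{0,0} = 1
G(9) = mex{1,1} = 0
G(10) = mex{0,0} = 1
G(11) = mex{1,1} = 0
G(12) = mex{0,2} = 1
G(13) = mex{1,0} = 2
G(14) = mex{2,1} = 0
G(15) = mex{0,0} = 1
G(n+7) = G(n) holds for n = 0,…,5 (a full window of length max(S) = 6), so the sequence is purely periodic with period 7.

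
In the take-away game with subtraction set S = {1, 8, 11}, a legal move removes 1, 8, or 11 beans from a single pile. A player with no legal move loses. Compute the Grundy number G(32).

G(0) = 0
G(1) = mex{0} = 1
G(2) = mex{1} = 0
G(3) = mex{0} = 1
G(4) = mex{1} = 0
G(5) = mex{0} = 1
G(6) = mex{1} = 0
G(7) = mex{0} = 1
G(8) = mex{1,0} = 2
G(9) = mex{2,1} = 0
G(10) = mex{0,0} = 1
G(11) = mex{1,1,0} = 2
G(12) = mex{2,0,1} = 3
G(13) = mex{3,1,0} = 2
G(14) = mex{2,0,1} = 3
G(15) = mex{3,1,0} = 2
G(16) = mex{2,2,1} = 0
G(17) = mex{0,0,0} = 1
G(18) = mex{1,1,1} = 0
G(19) = mex{0,2,2} = 1
G(20) = mex{1,3,0} = 2
G(21) = mex{2,2,1} = 0
G(22) = mex{0,3,2} = 1
G(23) = mex{1,2,3} = 0
G(24) = mex{0,0,2} = 1
G(25) = mex{1,1,3} = 0
G(26) = mex{0,0,2} = 1
G(27) = mex{1,1,0} = 2
G(28) = mex{2,2,1} = 0
G(29) = mex{0,0,0} = 1
G(30) = mex{1,1,1} = 0
G(31) = mex{0,0,2} = 1
G(32) = mex{1,1,0} = 2

2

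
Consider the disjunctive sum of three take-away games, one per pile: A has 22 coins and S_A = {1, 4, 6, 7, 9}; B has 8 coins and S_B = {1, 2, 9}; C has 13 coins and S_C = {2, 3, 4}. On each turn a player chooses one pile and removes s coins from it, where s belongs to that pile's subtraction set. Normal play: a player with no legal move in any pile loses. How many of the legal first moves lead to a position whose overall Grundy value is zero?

0

Pile A, S = {1, 4, 6, 7, 9}:
n :  0  1  2  3  4  5  6  7  8  9 10 11 12 13 14 15 16 17 18 19 20 21 22
G :  0  1  0  1  2  0  1  2  3  2  0  1  2  0  1  0  1  2  0  1  2  3  2
G_A(22) = 2.
Pile B, S = {1, 2, 9}:
G(0) = 0
G(1) = mex{0} = 1
G(2) = mex{1,0} = 2
G(3) = mex{2,1} = 0
G(4) = mex{0,2} = 1
G(5) = mex{1,0} = 2
G(6) = mex{2,1} = 0
G(7) = mex{0,2} = 1
G(8) = mex{1,0} = 2
G_B(8) = 2.
Pile C, S = {2, 3, 4}:
n :  0  1  2  3  4  5  6  7  8  9 10 11 12 13
G :  0  0  1  1  2  2  0  0  1  1  2  2  0  0
G_C(13) = 0.
Combined Grundy value = 2 ⊕ 2 ⊕ 0 = 0.
A winning move leaves total XOR = 0, i.e. changes one component's Grundy value g to g ⊕ X where X is the current total.
Pile A: target g' = 2⊕0 = 2, but every legal move changes the Grundy value (mex property), so 0 moves.
Pile B: target g' = 2⊕0 = 2, but every legal move changes the Grundy value (mex property), so 0 moves.
Pile C: target g' = 0⊕0 = 0, but every legal move changes the Grundy value (mex property), so 0 moves.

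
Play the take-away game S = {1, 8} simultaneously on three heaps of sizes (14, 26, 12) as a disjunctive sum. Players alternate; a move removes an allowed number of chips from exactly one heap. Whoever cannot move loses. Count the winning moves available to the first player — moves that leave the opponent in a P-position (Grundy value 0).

1

All heaps use S = {1, 8}:
n :  0  1  2  3  4  5  6  7  8  9 10 11 12 13 14 15 16 17 18 19 20 21 22 23 24 25 26
G :  0  1  0  1  0  1  0  1  2  0  1  0  1  0  1  0  1  2  0  1  0  1  0  1  0  1  2
Heap A: G(14) = 1.
Heap B: G(26) = 2.
Heap C: G(12) = 1.
Combined Grundy value = 1 ⊕ 2 ⊕ 1 = 2.
A winning move leaves total XOR = 0, i.e. changes one component's Grundy value g to g ⊕ X where X is the current total.
Heap A: need g' = 1⊕2 = 3. Options: 14−1→G=0, 14−8→G=0. Hits: 0.
Heap B: need g' = 2⊕2 = 0. Options: 26−1→G=1, 26−8→G=0. Hits: 1.
Heap C: need g' = 1⊕2 = 3. Options: 12−1→G=0, 12−8→G=0. Hits: 0.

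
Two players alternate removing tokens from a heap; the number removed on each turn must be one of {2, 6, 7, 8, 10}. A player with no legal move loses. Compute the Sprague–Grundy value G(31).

G(0) = 0
G(1) = mex{} = 0
G(2) = mex{0} = 1
G(3) = mex{0} = 1
G(4) = mex{1} = 0
G(5) = mex{1} = 0
G(6) = mex{0,0} = 1
G(7) = mex{0,0,0} = 1
G(8) = mex{1,1,0,0} = 2
G(9) = mex{1,1,1,0} = 2
G(10) = mex{2,0,1,1,0} = 3
G(11) = mex{2,0,0,1,0} = 3
G(12) = mex{3,1,0,0,1} = 2
G(13) = mex{3,1,1,0,1} = 2
G(14) = mex{2,2,1,1,0} = 3
G(15) = mex{2,2,2,1,0} = 3
G(16) = mex{3,3,2,2,1} = 0
G(17) = mex{3,3,3,2,1} = 0
G(18) = mex{0,2,3,3,2} = 1
G(19) = mex{0,2,2,3,2} = 1
G(20) = mex{1,3,2,2,3} = 0
G(21) = mex{1,3,3,2,3} = 0
G(22) = mex{0,0,3,3,2} = 1
G(23) = mex{0,0,0,3,2} = 1
G(24) = mex{1,1,0,0,3} = 2
G(25) = mex{1,1,1,0,3} = 2
G(26) = mex{2,0,1,1,0} = 3
G(27) = mex{2,0,0,1,0} = 3
G(28) = mex{3,1,0,0,1} = 2
G(29) = mex{3,1,1,0,1} = 2
G(30) = mex{2,2,1,1,0} = 3
G(31) = mex{2,2,2,1,0} = 3

3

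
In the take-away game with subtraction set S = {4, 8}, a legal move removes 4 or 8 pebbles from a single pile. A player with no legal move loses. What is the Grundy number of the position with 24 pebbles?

G(0) = 0
G(1) = mex{} = 0
G(2) = mex{} = 0
G(3) = mex{} = 0
G(4) = mex{0} = 1
G(5) = mex{0} = 1
G(6) = mex{0} = 1
G(7) = mex{0} = 1
G(8) = mex{1,0} = 2
G(9) = mex{1,0} = 2
G(10) = mex{1,0} = 2
G(11) = mex{1,0} = 2
G(12) = mex{2,1} = 0
G(13) = mex{2,1} = 0
G(14) = mex{2,1} = 0
G(15) = mex{2,1} = 0
G(16) = mex{0,2} = 1
G(17) = mex{0,2} = 1
G(18) = mex{0,2} = 1
G(19) = mex{0,2} = 1
G(20) = mex{1,0} = 2
G(21) = mex{1,0} = 2
G(22) = mex{1,0} = 2
G(23) = mex{1,0} = 2
G(24) = mex{2,1} = 0

0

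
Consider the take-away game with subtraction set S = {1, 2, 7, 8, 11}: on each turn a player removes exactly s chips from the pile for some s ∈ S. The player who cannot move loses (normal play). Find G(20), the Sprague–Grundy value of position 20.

G(0) = 0
G(1) = mex{0} = 1
G(2) = mex{1,0} = 2
G(3) = mex{2,1} = 0
G(4) = mex{0,2} = 1
G(5) = mex{1,0} = 2
G(6) = mex{2,1} = 0
G(7) = mex{0,2,0} = 1
G(8) = mex{1,0,1,0} = 2
G(9) = mex{2,1,2,1} = 0
G(10) = mex{0,2,0,2} = 1
G(11) = mex{1,0,1,0,0} = 2
G(12) = mex{2,1,2,1,1} = 0
G(13) = mex{0,2,0,2,2} = 1
G(14) = mex{1,0,1,0,0} = 2
G(15) = mex{2,1,2,1,1} = 0
G(16) = mex{0,2,0,2,2} = 1
G(17) = mex{1,0,1,0,0} = 2
G(18) = mex{2,1,2,1,1} = 0
G(19) = mex{0,2,0,2,2} = 1
G(20) = mex{1,0,1,0,0} = 2

2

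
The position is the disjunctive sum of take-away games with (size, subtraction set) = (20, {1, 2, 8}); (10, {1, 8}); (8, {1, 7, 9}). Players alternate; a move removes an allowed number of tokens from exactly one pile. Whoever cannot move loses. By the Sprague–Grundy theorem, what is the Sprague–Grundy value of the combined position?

3

Pile A, S = {1, 2, 8}:
n :  0  1  2  3  4  5  6  7  8  9 10 11 12 13 14 15 16 17 18 19 20
G :  0  1  2  0  1  2  0  1  2  0  1  2  0  1  2  0  1  2  0  1  2
G_A(20) = 2.
Pile B, S = {1, 8}:
G(0) = 0
G(1) = mex{0} = 1
G(2) = mex{1} = 0
G(3) = mex{0} = 1
G(4) = mex{1} = 0
G(5) = mex{0} = 1
G(6) = mex{1} = 0
G(7) = mex{0} = 1
G(8) = mex{1,0} = 2
G(9) = mex{2,1} = 0
G(10) = mex{0,0} = 1
G_B(10) = 1.
Pile C, S = {1, 7, 9}:
G(0) = 0
G(1) = mex{0} = 1
G(2) = mex{1} = 0
G(3) = mex{0} = 1
G(4) = mex{1} = 0
G(5) = mex{0} = 1
G(6) = mex{1} = 0
G(7) = mex{0,0} = 1
G(8) = mex{1,1} = 0
G_C(8) = 0.
Combined Grundy value = 2 ⊕ 1 ⊕ 0 = 3.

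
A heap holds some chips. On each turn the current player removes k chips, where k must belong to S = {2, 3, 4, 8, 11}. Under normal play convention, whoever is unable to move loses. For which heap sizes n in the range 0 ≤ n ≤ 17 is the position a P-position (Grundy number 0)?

0, 1, 6, 7, 13

n :  0  1  2  3  4  5  6  7  8  9 10 11 12 13 14 15 16 17
G :  0  0  1  1  2  2  0  0  1  1  2  2  3  0  4  1  5  2
P-positions are exactly the n with G(n) = 0.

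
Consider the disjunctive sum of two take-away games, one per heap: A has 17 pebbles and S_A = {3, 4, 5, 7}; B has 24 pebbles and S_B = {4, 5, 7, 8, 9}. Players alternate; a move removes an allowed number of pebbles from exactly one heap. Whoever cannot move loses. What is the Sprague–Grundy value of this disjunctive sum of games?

0

Heap A, S = {3, 4, 5, 7}:
G(0) = 0
G(1) = mex{} = 0
G(2) = mex{} = 0
G(3) = mex{0} = 1
G(4) = mex{0,0} = 1
G(5) = mex{0,0,0} = 1
G(6) = mex{1,0,0} = 2
G(7) = mex{1,1,0,0} = 2
G(8) = mex{1,1,1,0} = 2
G(9) = mex{2,1,1,0} = 3
G(10) = mex{2,2,1,1} = 0
G(11) = mex{2,2,2,1} = 0
G(12) = mex{3,2,2,1} = 0
G(13) = mex{0,3,2,2} = 1
G(14) = mex{0,0,3,2} = 1
G(15) = mex{0,0,0,2} = 1
G(16) = mex{1,0,0,3} = 2
G(17) = mex{1,1,0,0} = 2
G_A(17) = 2.
Heap B, S = {4, 5, 7, 8, 9}:
G(0) = 0
G(1) = mex{} = 0
G(2) = mex{} = 0
G(3) = mex{} = 0
G(4) = mex{0} = 1
G(5) = mex{0,0} = 1
G(6) = mex{0,0} = 1
G(7) = mex{0,0,0} = 1
G(8) = mex{1,0,0,0} = 2
G(9) = mex{1,1,0,0,0} = 2
G(10) = mex{1,1,0,0,0} = 2
G(11) = mex{1,1,1,0,0} = 2
G(12) = mex{2,1,1,1,0} = 3
G(13) = mex{2,2,1,1,1} = 0
G(14) = mex{2,2,1,1,1} = 0
G(15) = mex{2,2,2,1,1} = 0
G(16) = mex{3,2,2,2,1} = 0
G(17) = mex{0,3,2,2,2} = 1
G(18) = mex{0,0,2,2,2} = 1
G(19) = mex{0,0,3,2,2} = 1
G(20) = mex{0,0,0,3,2} = 1
G(21) = mex{1,0,0,0,3} = 2
G(22) = mex{1,1,0,0,0} = 2
G(23) = mex{1,1,0,0,0} = 2
G(24) = mex{1,1,1,0,0} = 2
G_B(24) = 2.
Combined Grundy value = 2 ⊕ 2 = 0.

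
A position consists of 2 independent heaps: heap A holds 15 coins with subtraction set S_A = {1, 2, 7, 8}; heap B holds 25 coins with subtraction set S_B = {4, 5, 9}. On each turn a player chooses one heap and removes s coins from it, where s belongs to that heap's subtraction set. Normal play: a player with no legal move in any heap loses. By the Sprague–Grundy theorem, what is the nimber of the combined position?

Heap A, S = {1, 2, 7, 8}:
G(0) = 0
G(1) = mex{0} = 1
G(2) = mex{1,0} = 2
G(3) = mex{2,1} = 0
G(4) = mex{0,2} = 1
G(5) = mex{1,0} = 2
G(6) = mex{2,1} = 0
G(7) = mex{0,2,0} = 1
G(8) = mex{1,0,1,0} = 2
G(9) = mex{2,1,2,1} = 0
G(10) = mex{0,2,0,2} = 1
G(11) = mex{1,0,1,0} = 2
G(12) = mex{2,1,2,1} = 0
G(13) = mex{0,2,0,2} = 1
G(14) = mex{1,0,1,0} = 2
G(15) = mex{2,1,2,1} = 0
G_A(15) = 0.
Heap B, S = {4, 5, 9}:
n :  0  1  2  3  4  5  6  7  8  9 10 11 12 13 14 15 16 17 18 19 20 21 22 23 24 25
G :  0  0  0  0  1  1  1  1  2  2  2  2  3  0  0  0  0  1  1  1  1  2  2  2  2  3
G_B(25) = 3.
Combined Grundy value = 0 ⊕ 3 = 3.

3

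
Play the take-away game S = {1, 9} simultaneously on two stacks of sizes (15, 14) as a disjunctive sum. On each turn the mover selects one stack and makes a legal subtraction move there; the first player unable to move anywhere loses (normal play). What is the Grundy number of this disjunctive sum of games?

1

All stacks use S = {1, 9}:
G(0) = 0
G(1) = mex{0} = 1
G(2) = mex{1} = 0
G(3) = mex{0} = 1
G(4) = mex{1} = 0
G(5) = mex{0} = 1
G(6) = mex{1} = 0
G(7) = mex{0} = 1
G(8) = mex{1} = 0
G(9) = mex{0,0} = 1
G(10) = mex{1,1} = 0
G(11) = mex{0,0} = 1
G(12) = mex{1,1} = 0
G(13) = mex{0,0} = 1
G(14) = mex{1,1} = 0
G(15) = mex{0,0} = 1
Stack A: G(15) = 1.
Stack B: G(14) = 0.
Combined Grundy value = 1 ⊕ 0 = 1.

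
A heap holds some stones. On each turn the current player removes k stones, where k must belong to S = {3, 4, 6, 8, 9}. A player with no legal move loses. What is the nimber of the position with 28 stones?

1

G(0) = 0
G(1) = mex{} = 0
G(2) = mex{} = 0
G(3) = mex{0} = 1
G(4) = mex{0,0} = 1
G(5) = mex{0,0} = 1
G(6) = mex{1,0,0} = 2
G(7) = mex{1,1,0} = 2
G(8) = mex{1,1,0,0} = 2
G(9) = mex{2,1,1,0,0} = 3
G(10) = mex{2,2,1,0,0} = 3
G(11) = mex{2,2,1,1,0} = 3
G(12) = mex{3,2,2,1,1} = 0
G(13) = mex{3,3,2,1,1} = 0
G(14) = mex{3,3,2,2,1} = 0
G(15) = mex{0,3,3,2,2} = 1
G(16) = mex{0,0,3,2,2} = 1
G(17) = mex{0,0,3,3,2} = 1
G(18) = mex{1,0,0,3,3} = 2
G(19) = mex{1,1,0,3,3} = 2
G(20) = mex{1,1,0,0,3} = 2
G(21) = mex{2,1,1,0,0} = 3
G(22) = mex{2,2,1,0,0} = 3
G(23) = mex{2,2,1,1,0} = 3
G(24) = mex{3,2,2,1,1} = 0
G(25) = mex{3,3,2,1,1} = 0
G(26) = mex{3,3,2,2,1} = 0
G(27) = mex{0,3,3,2,2} = 1
G(28) = mex{0,0,3,2,2} = 1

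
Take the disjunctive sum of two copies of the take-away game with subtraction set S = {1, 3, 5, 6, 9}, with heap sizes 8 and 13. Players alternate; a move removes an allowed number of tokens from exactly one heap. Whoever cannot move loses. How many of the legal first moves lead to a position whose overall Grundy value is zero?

All heaps use S = {1, 3, 5, 6, 9}:
n :  0  1  2  3  4  5  6  7  8  9 10 11 12 13
G :  0  1  0  1  0  1  2  3  2  3  2  3  0  1
Heap A: G(8) = 2.
Heap B: G(13) = 1.
Combined Grundy value = 2 ⊕ 1 = 3.
A winning move leaves total XOR = 0, i.e. changes one component's Grundy value g to g ⊕ X where X is the current total.
Heap A: need g' = 2⊕3 = 1. Options: 8−1→G=3, 8−3→G=1, 8−5→G=1, 8−6→G=0. Hits: 2.
Heap B: need g' = 1⊕3 = 2. Options: 13−1→G=0, 13−3→G=2, 13−5→G=2, 13−6→G=3, 13−9→G=0. Hits: 2.

4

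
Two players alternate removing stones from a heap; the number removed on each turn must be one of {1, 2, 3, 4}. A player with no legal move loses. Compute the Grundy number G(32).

2

G(0) = 0
G(1) = mex{0} = 1
G(2) = mex{1,0} = 2
G(3) = mex{2,1,0} = 3
G(4) = mex{3,2,1,0} = 4
G(5) = mex{4,3,2,1} = 0
G(6) = mex{0,4,3,2} = 1
G(7) = mex{1,0,4,3} = 2
G(8) = mex{2,1,0,4} = 3
G(9) = mex{3,2,1,0} = 4
G(10) = mex{4,3,2,1} = 0
G(11) = mex{0,4,3,2} = 1
G(12) = mex{1,0,4,3} = 2
G(13) = mex{2,1,0,4} = 3
G(14) = mex{3,2,1,0} = 4
G(15) = mex{4,3,2,1} = 0
G(16) = mex{0,4,3,2} = 1
G(17) = mex{1,0,4,3} = 2
G(18) = mex{2,1,0,4} = 3
G(19) = mex{3,2,1,0} = 4
G(20) = mex{4,3,2,1} = 0
G(21) = mex{0,4,3,2} = 1
G(22) = mex{1,0,4,3} = 2
G(23) = mex{2,1,0,4} = 3
G(24) = mex{3,2,1,0} = 4
G(25) = mex{4,3,2,1} = 0
G(26) = mex{0,4,3,2} = 1
G(27) = mex{1,0,4,3} = 2
G(28) = mex{2,1,0,4} = 3
G(29) = mex{3,2,1,0} = 4
G(30) = mex{4,3,2,1} = 0
G(31) = mex{0,4,3,2} = 1
G(32) = mex{1,0,4,3} = 2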